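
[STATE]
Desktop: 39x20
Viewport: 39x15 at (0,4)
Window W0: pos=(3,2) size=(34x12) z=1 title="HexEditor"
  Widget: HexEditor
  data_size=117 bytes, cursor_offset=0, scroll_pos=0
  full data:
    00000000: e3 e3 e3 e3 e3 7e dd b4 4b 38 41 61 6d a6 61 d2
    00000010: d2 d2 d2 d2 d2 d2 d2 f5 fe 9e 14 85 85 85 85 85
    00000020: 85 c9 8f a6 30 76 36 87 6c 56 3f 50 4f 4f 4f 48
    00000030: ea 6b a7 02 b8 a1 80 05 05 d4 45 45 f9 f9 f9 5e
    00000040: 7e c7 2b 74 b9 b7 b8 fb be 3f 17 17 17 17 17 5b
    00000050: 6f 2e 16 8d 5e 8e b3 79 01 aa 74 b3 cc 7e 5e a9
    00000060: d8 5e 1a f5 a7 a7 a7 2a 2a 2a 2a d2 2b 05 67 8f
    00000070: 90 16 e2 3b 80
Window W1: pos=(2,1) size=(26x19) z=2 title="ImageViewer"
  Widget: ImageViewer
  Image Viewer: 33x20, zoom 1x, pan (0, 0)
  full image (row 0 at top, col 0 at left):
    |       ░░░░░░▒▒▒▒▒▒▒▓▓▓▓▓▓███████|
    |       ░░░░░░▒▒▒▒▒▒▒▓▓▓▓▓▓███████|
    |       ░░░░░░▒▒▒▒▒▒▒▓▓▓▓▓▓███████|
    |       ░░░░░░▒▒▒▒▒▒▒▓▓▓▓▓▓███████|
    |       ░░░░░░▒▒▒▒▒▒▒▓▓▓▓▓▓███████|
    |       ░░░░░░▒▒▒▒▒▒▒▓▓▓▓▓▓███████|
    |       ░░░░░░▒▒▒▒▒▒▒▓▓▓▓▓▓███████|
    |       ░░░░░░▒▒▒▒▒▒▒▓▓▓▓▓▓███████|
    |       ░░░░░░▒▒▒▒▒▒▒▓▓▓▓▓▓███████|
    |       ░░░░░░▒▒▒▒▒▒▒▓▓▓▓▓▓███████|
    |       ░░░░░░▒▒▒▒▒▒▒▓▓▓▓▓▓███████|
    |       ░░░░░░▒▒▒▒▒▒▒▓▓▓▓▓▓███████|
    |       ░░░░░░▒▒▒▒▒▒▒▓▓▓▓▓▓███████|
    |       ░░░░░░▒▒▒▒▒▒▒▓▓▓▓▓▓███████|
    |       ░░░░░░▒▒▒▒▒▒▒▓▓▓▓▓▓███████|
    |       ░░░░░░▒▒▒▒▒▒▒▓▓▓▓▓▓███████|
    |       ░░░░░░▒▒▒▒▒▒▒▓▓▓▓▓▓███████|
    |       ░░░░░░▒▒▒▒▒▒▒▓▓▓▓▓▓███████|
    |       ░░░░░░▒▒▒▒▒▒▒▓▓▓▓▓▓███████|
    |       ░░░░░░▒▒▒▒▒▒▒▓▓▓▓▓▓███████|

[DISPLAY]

  ┃       ░░░░░░▒▒▒▒▒▒▒▓▓▓▓┃────────┨  
  ┃       ░░░░░░▒▒▒▒▒▒▒▓▓▓▓┃ 7e dd b┃  
  ┃       ░░░░░░▒▒▒▒▒▒▒▓▓▓▓┃ d2 d2 f┃  
  ┃       ░░░░░░▒▒▒▒▒▒▒▓▓▓▓┃ 76 36 8┃  
  ┃       ░░░░░░▒▒▒▒▒▒▒▓▓▓▓┃ a1 80 0┃  
  ┃       ░░░░░░▒▒▒▒▒▒▒▓▓▓▓┃ b7 b8 f┃  
  ┃       ░░░░░░▒▒▒▒▒▒▒▓▓▓▓┃ 8e b3 7┃  
  ┃       ░░░░░░▒▒▒▒▒▒▒▓▓▓▓┃ a7 a7 2┃  
  ┃       ░░░░░░▒▒▒▒▒▒▒▓▓▓▓┃        ┃  
  ┃       ░░░░░░▒▒▒▒▒▒▒▓▓▓▓┃━━━━━━━━┛  
  ┃       ░░░░░░▒▒▒▒▒▒▒▓▓▓▓┃           
  ┃       ░░░░░░▒▒▒▒▒▒▒▓▓▓▓┃           
  ┃       ░░░░░░▒▒▒▒▒▒▒▓▓▓▓┃           
  ┃       ░░░░░░▒▒▒▒▒▒▒▓▓▓▓┃           
  ┃       ░░░░░░▒▒▒▒▒▒▒▓▓▓▓┃           


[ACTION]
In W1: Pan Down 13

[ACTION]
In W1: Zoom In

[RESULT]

  ┃              ░░░░░░░░░░┃────────┨  
  ┃              ░░░░░░░░░░┃ 7e dd b┃  
  ┃              ░░░░░░░░░░┃ d2 d2 f┃  
  ┃              ░░░░░░░░░░┃ 76 36 8┃  
  ┃              ░░░░░░░░░░┃ a1 80 0┃  
  ┃              ░░░░░░░░░░┃ b7 b8 f┃  
  ┃              ░░░░░░░░░░┃ 8e b3 7┃  
  ┃              ░░░░░░░░░░┃ a7 a7 2┃  
  ┃              ░░░░░░░░░░┃        ┃  
  ┃              ░░░░░░░░░░┃━━━━━━━━┛  
  ┃              ░░░░░░░░░░┃           
  ┃              ░░░░░░░░░░┃           
  ┃              ░░░░░░░░░░┃           
  ┃              ░░░░░░░░░░┃           
  ┃              ░░░░░░░░░░┃           


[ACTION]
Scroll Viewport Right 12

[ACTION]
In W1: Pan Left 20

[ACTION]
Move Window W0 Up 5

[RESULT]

  ┃              ░░░░░░░░░░┃ d2 d2 f┃  
  ┃              ░░░░░░░░░░┃ 76 36 8┃  
  ┃              ░░░░░░░░░░┃ a1 80 0┃  
  ┃              ░░░░░░░░░░┃ b7 b8 f┃  
  ┃              ░░░░░░░░░░┃ 8e b3 7┃  
  ┃              ░░░░░░░░░░┃ a7 a7 2┃  
  ┃              ░░░░░░░░░░┃        ┃  
  ┃              ░░░░░░░░░░┃━━━━━━━━┛  
  ┃              ░░░░░░░░░░┃           
  ┃              ░░░░░░░░░░┃           
  ┃              ░░░░░░░░░░┃           
  ┃              ░░░░░░░░░░┃           
  ┃              ░░░░░░░░░░┃           
  ┃              ░░░░░░░░░░┃           
  ┃              ░░░░░░░░░░┃           


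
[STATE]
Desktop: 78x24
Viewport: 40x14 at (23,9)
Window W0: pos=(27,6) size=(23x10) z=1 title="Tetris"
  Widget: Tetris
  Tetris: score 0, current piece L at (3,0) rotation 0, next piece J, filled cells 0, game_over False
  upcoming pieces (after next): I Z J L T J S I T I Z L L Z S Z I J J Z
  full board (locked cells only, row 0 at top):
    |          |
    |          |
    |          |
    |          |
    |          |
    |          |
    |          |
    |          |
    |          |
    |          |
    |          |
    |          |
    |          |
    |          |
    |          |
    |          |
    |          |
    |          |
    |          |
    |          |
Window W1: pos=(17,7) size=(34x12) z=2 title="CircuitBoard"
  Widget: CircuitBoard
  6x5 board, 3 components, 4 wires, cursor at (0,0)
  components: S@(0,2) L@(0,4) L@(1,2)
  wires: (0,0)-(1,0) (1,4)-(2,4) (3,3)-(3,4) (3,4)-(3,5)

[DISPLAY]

───────────────────────────┨            
1 2 3 4 5                  ┃            
]      S       L           ┃            
                           ┃            
       L       ·           ┃            
               │           ┃            
               ·           ┃            
                           ┃            
           · ─ · ─ ·       ┃            
━━━━━━━━━━━━━━━━━━━━━━━━━━━┛            
                                        
                                        
                                        
                                        


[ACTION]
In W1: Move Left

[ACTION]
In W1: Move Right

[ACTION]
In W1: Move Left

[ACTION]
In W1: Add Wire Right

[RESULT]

───────────────────────────┨            
1 2 3 4 5                  ┃            
]─ ·   S       L           ┃            
                           ┃            
       L       ·           ┃            
               │           ┃            
               ·           ┃            
                           ┃            
           · ─ · ─ ·       ┃            
━━━━━━━━━━━━━━━━━━━━━━━━━━━┛            
                                        
                                        
                                        
                                        


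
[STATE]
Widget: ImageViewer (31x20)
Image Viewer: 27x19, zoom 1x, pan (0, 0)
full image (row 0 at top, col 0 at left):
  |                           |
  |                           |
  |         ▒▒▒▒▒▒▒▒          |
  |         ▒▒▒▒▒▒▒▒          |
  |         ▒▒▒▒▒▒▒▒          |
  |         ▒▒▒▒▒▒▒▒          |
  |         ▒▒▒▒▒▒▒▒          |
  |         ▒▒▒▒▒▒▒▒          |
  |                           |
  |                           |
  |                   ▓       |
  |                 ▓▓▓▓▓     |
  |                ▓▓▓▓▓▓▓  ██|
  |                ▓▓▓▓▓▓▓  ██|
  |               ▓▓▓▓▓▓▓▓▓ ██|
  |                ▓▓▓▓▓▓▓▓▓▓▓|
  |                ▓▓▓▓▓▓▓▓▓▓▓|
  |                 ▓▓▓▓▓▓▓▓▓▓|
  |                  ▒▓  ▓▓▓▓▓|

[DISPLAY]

                               
                               
         ▒▒▒▒▒▒▒▒              
         ▒▒▒▒▒▒▒▒              
         ▒▒▒▒▒▒▒▒              
         ▒▒▒▒▒▒▒▒              
         ▒▒▒▒▒▒▒▒              
         ▒▒▒▒▒▒▒▒              
                               
                               
                   ▓           
                 ▓▓▓▓▓         
                ▓▓▓▓▓▓▓  ██    
                ▓▓▓▓▓▓▓  ██    
               ▓▓▓▓▓▓▓▓▓ ██    
                ▓▓▓▓▓▓▓▓▓▓▓    
                ▓▓▓▓▓▓▓▓▓▓▓    
                 ▓▓▓▓▓▓▓▓▓▓    
                  ▒▓  ▓▓▓▓▓    
                               


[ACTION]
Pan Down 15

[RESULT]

                ▓▓▓▓▓▓▓▓▓▓▓    
                ▓▓▓▓▓▓▓▓▓▓▓    
                 ▓▓▓▓▓▓▓▓▓▓    
                  ▒▓  ▓▓▓▓▓    
                               
                               
                               
                               
                               
                               
                               
                               
                               
                               
                               
                               
                               
                               
                               
                               


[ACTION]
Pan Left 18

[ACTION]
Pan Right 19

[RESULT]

▓▓▓▓▓▓▓▓                       
▓▓▓▓▓▓▓▓                       
▓▓▓▓▓▓▓▓                       
▓  ▓▓▓▓▓                       
                               
                               
                               
                               
                               
                               
                               
                               
                               
                               
                               
                               
                               
                               
                               
                               


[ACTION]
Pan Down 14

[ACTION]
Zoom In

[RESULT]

           ▓▓▓▓▓▓▓▓▓▓▓▓▓▓▓▓▓▓  
             ▓▓▓▓▓▓▓▓▓▓▓▓▓▓▓▓▓▓
             ▓▓▓▓▓▓▓▓▓▓▓▓▓▓▓▓▓▓
             ▓▓▓▓▓▓▓▓▓▓▓▓▓▓▓▓▓▓
             ▓▓▓▓▓▓▓▓▓▓▓▓▓▓▓▓▓▓
               ▓▓▓▓▓▓▓▓▓▓▓▓▓▓▓▓
               ▓▓▓▓▓▓▓▓▓▓▓▓▓▓▓▓
                 ▒▒▓▓    ▓▓▓▓▓▓
                 ▒▒▓▓    ▓▓▓▓▓▓
                               
                               
                               
                               
                               
                               
                               
                               
                               
                               
                               


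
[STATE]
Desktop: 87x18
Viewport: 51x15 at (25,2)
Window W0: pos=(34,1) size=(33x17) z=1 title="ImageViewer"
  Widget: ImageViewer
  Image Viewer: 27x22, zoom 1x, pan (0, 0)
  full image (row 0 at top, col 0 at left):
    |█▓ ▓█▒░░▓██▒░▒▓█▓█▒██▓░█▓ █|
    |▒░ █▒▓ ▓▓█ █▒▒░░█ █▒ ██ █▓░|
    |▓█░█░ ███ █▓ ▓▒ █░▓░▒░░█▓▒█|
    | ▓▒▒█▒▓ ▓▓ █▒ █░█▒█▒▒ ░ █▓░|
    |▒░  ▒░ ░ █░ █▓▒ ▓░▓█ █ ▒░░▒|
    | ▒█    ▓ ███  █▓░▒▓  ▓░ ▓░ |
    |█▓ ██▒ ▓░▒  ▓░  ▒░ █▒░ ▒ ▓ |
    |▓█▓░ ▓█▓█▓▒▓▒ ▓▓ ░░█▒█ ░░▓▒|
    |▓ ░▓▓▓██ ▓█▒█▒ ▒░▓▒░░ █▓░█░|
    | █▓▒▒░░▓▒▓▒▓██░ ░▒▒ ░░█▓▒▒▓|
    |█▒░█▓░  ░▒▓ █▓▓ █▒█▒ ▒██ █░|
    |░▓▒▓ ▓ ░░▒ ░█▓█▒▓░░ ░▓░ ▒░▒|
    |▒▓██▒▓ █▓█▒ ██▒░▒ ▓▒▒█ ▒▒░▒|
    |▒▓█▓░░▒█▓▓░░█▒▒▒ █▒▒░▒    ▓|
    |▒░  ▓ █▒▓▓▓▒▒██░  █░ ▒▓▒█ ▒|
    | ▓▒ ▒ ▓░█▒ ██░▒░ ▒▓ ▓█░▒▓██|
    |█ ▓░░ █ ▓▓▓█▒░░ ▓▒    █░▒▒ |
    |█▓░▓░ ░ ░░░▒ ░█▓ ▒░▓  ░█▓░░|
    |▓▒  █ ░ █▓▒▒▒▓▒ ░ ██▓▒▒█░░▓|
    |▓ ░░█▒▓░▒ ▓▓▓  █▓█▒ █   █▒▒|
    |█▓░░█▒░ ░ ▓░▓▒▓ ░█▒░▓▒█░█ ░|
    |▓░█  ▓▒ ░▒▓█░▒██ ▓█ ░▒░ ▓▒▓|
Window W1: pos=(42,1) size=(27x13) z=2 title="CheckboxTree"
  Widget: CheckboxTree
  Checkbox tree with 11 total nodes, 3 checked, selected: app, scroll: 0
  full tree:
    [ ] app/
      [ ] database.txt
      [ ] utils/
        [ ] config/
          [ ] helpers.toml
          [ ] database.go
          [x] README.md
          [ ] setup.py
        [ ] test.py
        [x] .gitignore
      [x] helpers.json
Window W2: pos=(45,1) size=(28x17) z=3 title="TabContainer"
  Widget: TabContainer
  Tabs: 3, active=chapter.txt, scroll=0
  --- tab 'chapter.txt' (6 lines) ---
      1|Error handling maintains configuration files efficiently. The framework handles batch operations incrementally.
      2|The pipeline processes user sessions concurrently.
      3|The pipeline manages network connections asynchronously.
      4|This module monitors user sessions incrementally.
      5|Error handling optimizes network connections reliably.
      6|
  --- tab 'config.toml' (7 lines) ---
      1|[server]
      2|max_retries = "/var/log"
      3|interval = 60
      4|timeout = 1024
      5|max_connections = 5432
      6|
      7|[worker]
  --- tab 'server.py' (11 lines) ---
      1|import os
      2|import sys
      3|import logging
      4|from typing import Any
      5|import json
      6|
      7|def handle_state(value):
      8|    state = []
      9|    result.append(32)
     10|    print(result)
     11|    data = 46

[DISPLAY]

         ┃ ImageV┃ C┃ TabContainer             ┃   
         ┠───────┠──┠──────────────────────────┨   
         ┃█▓ ▓█▒░┃>[┃[chapter.txt]│ config.toml┃   
         ┃▒░ █▒▓ ┃  ┃──────────────────────────┃   
         ┃▓█░█░ █┃  ┃Error handling maintains c┃   
         ┃ ▓▒▒█▒▓┃  ┃The pipeline processes use┃   
         ┃▒░  ▒░ ┃  ┃The pipeline manages netwo┃   
         ┃ ▒█    ┃  ┃This module monitors user ┃   
         ┃█▓ ██▒ ┃  ┃Error handling optimizes n┃   
         ┃▓█▓░ ▓█┃  ┃                          ┃   
         ┃▓ ░▓▓▓█┃  ┃                          ┃   
         ┃ █▓▒▒░░┗━━┃                          ┃   
         ┃█▒░█▓░  ░▒┃                          ┃   
         ┃░▓▒▓ ▓ ░░▒┃                          ┃   
         ┃▒▓██▒▓ █▓█┃                          ┃   


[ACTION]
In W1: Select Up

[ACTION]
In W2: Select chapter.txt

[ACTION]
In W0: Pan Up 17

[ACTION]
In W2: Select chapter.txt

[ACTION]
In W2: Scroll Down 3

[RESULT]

         ┃ ImageV┃ C┃ TabContainer             ┃   
         ┠───────┠──┠──────────────────────────┨   
         ┃█▓ ▓█▒░┃>[┃[chapter.txt]│ config.toml┃   
         ┃▒░ █▒▓ ┃  ┃──────────────────────────┃   
         ┃▓█░█░ █┃  ┃This module monitors user ┃   
         ┃ ▓▒▒█▒▓┃  ┃Error handling optimizes n┃   
         ┃▒░  ▒░ ┃  ┃                          ┃   
         ┃ ▒█    ┃  ┃                          ┃   
         ┃█▓ ██▒ ┃  ┃                          ┃   
         ┃▓█▓░ ▓█┃  ┃                          ┃   
         ┃▓ ░▓▓▓█┃  ┃                          ┃   
         ┃ █▓▒▒░░┗━━┃                          ┃   
         ┃█▒░█▓░  ░▒┃                          ┃   
         ┃░▓▒▓ ▓ ░░▒┃                          ┃   
         ┃▒▓██▒▓ █▓█┃                          ┃   


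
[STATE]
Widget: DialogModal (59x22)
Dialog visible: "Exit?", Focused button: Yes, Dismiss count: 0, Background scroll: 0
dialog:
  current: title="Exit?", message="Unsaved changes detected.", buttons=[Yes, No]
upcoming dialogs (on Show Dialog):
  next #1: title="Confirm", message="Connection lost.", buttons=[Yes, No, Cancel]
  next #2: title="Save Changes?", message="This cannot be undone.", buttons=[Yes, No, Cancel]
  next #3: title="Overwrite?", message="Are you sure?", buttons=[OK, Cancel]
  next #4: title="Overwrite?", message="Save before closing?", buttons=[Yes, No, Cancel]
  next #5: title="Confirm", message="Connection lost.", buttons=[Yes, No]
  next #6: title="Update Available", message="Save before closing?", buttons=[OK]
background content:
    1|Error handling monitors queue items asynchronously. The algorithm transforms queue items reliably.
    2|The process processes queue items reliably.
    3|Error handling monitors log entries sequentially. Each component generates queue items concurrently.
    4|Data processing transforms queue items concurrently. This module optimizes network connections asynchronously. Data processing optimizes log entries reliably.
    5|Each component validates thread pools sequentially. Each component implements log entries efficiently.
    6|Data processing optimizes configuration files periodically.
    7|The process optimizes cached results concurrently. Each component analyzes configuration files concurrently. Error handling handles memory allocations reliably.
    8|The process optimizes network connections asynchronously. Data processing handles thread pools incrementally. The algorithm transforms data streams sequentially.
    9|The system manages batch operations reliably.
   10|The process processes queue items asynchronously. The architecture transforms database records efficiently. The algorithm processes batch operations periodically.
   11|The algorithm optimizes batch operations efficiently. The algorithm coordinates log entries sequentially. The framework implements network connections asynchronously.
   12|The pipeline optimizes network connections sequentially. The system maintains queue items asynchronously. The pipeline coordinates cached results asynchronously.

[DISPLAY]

Error handling monitors queue items asynchronously. The alg
The process processes queue items reliably.                
Error handling monitors log entries sequentially. Each comp
Data processing transforms queue items concurrently. This m
Each component validates thread pools sequentially. Each co
Data processing optimizes configuration files periodically.
The process optimizes cached results concurrently. Each com
The process optimizes network connections asynchronously. D
The system mana┌───────────────────────────┐.              
The process pro│           Exit?           │usly. The archi
The algorithm o│ Unsaved changes detected. │iciently. The a
The pipeline op│         [Yes]  No         │equentially. Th
               └───────────────────────────┘               
                                                           
                                                           
                                                           
                                                           
                                                           
                                                           
                                                           
                                                           
                                                           


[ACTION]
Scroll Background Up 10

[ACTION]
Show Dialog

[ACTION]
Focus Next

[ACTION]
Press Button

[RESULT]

Error handling monitors queue items asynchronously. The alg
The process processes queue items reliably.                
Error handling monitors log entries sequentially. Each comp
Data processing transforms queue items concurrently. This m
Each component validates thread pools sequentially. Each co
Data processing optimizes configuration files periodically.
The process optimizes cached results concurrently. Each com
The process optimizes network connections asynchronously. D
The system manages batch operations reliably.              
The process processes queue items asynchronously. The archi
The algorithm optimizes batch operations efficiently. The a
The pipeline optimizes network connections sequentially. Th
                                                           
                                                           
                                                           
                                                           
                                                           
                                                           
                                                           
                                                           
                                                           
                                                           


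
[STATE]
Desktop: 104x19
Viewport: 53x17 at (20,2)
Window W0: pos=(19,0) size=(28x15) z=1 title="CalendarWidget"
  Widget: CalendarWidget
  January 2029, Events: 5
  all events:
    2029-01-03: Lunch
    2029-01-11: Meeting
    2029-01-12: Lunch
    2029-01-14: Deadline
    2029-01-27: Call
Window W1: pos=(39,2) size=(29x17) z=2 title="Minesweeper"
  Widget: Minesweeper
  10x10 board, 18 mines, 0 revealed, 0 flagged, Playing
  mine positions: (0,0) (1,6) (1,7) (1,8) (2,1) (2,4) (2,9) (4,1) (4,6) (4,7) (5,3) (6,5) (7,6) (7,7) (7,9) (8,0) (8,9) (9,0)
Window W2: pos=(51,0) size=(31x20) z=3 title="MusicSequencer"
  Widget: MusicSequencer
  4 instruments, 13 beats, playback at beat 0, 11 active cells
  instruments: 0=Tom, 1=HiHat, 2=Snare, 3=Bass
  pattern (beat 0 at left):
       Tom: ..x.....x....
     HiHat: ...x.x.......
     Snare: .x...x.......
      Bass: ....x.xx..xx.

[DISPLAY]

───────────────────┏━━━━━━━━━━━┠─────────────────────
       January 2029┃ Minesweepe┃      ▼123456789012  
Mo Tu We Th Fr Sa S┠───────────┃   Tom··█·····█····  
 1  2  3*  4  5  6 ┃■■■■■■■■■■ ┃ HiHat···█·█·······  
 8  9 10 11* 12* 13┃■■■■■■■■■■ ┃ Snare·█···█·······  
15 16 17 18 19 20 2┃■■■■■■■■■■ ┃  Bass····█·██··██·  
22 23 24 25 26 27* ┃■■■■■■■■■■ ┃                     
29 30 31           ┃■■■■■■■■■■ ┃                     
                   ┃■■■■■■■■■■ ┃                     
                   ┃■■■■■■■■■■ ┃                     
                   ┃■■■■■■■■■■ ┃                     
                   ┃■■■■■■■■■■ ┃                     
━━━━━━━━━━━━━━━━━━━┃■■■■■■■■■■ ┃                     
                   ┃           ┃                     
                   ┃           ┃                     
                   ┃           ┃                     
                   ┗━━━━━━━━━━━┃                     


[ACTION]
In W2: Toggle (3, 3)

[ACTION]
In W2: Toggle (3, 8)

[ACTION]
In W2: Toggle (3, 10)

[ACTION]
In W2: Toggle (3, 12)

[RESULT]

───────────────────┏━━━━━━━━━━━┠─────────────────────
       January 2029┃ Minesweepe┃      ▼123456789012  
Mo Tu We Th Fr Sa S┠───────────┃   Tom··█·····█····  
 1  2  3*  4  5  6 ┃■■■■■■■■■■ ┃ HiHat···█·█·······  
 8  9 10 11* 12* 13┃■■■■■■■■■■ ┃ Snare·█···█·······  
15 16 17 18 19 20 2┃■■■■■■■■■■ ┃  Bass···██·███··██  
22 23 24 25 26 27* ┃■■■■■■■■■■ ┃                     
29 30 31           ┃■■■■■■■■■■ ┃                     
                   ┃■■■■■■■■■■ ┃                     
                   ┃■■■■■■■■■■ ┃                     
                   ┃■■■■■■■■■■ ┃                     
                   ┃■■■■■■■■■■ ┃                     
━━━━━━━━━━━━━━━━━━━┃■■■■■■■■■■ ┃                     
                   ┃           ┃                     
                   ┃           ┃                     
                   ┃           ┃                     
                   ┗━━━━━━━━━━━┃                     


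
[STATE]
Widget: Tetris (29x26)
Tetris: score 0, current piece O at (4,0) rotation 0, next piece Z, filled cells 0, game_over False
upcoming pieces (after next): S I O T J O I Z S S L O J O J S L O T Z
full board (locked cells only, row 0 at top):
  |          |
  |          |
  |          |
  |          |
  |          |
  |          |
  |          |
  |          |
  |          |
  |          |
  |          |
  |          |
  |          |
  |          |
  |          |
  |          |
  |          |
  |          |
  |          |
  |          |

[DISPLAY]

    ▓▓    │Next:             
    ▓▓    │▓▓                
          │ ▓▓               
          │                  
          │                  
          │                  
          │Score:            
          │0                 
          │                  
          │                  
          │                  
          │                  
          │                  
          │                  
          │                  
          │                  
          │                  
          │                  
          │                  
          │                  
          │                  
          │                  
          │                  
          │                  
          │                  
          │                  


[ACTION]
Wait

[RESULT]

          │Next:             
    ▓▓    │▓▓                
    ▓▓    │ ▓▓               
          │                  
          │                  
          │                  
          │Score:            
          │0                 
          │                  
          │                  
          │                  
          │                  
          │                  
          │                  
          │                  
          │                  
          │                  
          │                  
          │                  
          │                  
          │                  
          │                  
          │                  
          │                  
          │                  
          │                  


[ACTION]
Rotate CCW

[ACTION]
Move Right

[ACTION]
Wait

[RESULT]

          │Next:             
          │▓▓                
     ▓▓   │ ▓▓               
     ▓▓   │                  
          │                  
          │                  
          │Score:            
          │0                 
          │                  
          │                  
          │                  
          │                  
          │                  
          │                  
          │                  
          │                  
          │                  
          │                  
          │                  
          │                  
          │                  
          │                  
          │                  
          │                  
          │                  
          │                  


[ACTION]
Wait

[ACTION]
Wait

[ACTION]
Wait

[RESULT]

          │Next:             
          │▓▓                
          │ ▓▓               
          │                  
          │                  
     ▓▓   │                  
     ▓▓   │Score:            
          │0                 
          │                  
          │                  
          │                  
          │                  
          │                  
          │                  
          │                  
          │                  
          │                  
          │                  
          │                  
          │                  
          │                  
          │                  
          │                  
          │                  
          │                  
          │                  


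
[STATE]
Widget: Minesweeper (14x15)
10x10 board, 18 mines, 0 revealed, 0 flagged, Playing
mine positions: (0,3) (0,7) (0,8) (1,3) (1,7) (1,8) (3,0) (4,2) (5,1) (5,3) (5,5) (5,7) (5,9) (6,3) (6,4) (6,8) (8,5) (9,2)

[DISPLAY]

■■■■■■■■■■    
■■■■■■■■■■    
■■■■■■■■■■    
■■■■■■■■■■    
■■■■■■■■■■    
■■■■■■■■■■    
■■■■■■■■■■    
■■■■■■■■■■    
■■■■■■■■■■    
■■■■■■■■■■    
              
              
              
              
              


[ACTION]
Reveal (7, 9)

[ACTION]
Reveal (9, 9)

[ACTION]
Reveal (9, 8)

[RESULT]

■■■■■■■■■■    
■■■■■■■■■■    
■■■■■■■■■■    
■■■■■■■■■■    
■■■■■■■■■■    
■■■■■■■■■■    
■■■■■■■■■■    
■■■■■■1111    
■■■■■■1       
■■■■■■1       
              
              
              
              
              


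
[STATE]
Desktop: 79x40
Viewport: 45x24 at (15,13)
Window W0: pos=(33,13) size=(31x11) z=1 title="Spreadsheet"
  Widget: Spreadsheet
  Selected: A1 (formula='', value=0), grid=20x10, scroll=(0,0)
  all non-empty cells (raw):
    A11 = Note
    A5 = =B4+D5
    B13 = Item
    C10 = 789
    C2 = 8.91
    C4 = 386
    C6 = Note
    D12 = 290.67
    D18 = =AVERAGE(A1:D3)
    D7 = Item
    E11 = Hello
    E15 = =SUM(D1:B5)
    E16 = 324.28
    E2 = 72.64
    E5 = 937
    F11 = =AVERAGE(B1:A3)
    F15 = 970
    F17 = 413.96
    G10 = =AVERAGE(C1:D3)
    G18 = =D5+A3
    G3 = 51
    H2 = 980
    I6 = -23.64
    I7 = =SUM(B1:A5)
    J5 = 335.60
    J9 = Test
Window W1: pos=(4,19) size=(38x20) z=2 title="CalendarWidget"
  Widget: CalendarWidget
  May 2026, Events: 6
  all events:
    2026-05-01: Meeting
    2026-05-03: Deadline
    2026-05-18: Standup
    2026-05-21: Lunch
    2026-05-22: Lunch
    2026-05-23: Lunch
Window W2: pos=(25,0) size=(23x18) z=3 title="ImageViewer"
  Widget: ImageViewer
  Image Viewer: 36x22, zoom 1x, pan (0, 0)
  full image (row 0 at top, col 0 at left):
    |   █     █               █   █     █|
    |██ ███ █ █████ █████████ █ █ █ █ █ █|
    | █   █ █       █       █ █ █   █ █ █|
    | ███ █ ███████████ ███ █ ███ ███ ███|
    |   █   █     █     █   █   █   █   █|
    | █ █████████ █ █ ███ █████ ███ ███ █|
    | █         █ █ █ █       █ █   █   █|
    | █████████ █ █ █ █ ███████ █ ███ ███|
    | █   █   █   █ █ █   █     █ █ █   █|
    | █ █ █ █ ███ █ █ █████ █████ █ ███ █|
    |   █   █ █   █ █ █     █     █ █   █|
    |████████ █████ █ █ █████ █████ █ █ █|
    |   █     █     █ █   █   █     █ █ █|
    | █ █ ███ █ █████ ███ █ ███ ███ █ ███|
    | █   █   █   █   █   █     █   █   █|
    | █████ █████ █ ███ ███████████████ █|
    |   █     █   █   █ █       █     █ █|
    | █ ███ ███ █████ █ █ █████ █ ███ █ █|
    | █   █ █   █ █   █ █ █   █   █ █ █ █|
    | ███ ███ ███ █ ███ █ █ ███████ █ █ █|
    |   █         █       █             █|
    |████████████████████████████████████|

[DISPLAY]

          ┃   █   █ █   █ █ █   ┃━━━━━━━━━━━━
          ┃████████ █████ █ █ ██┃            
          ┃   █     █     █ █   ┃────────────
          ┃ █ █ ███ █ █████ ███ ┃            
          ┗━━━━━━━━━━━━━━━━━━━━━┛ B       C  
                  ┃--------------------------
━━━━━━━━━━━━━━━━━━━━━━━━━━┓ [0]       0      
idget                     ┃   0       0    8.
──────────────────────────┨   0       0      
    May 2026              ┃   0       0     3
h Fr Sa Su                ┃━━━━━━━━━━━━━━━━━━
   1*  2  3*              ┃                  
7  8  9 10                ┃                  
4 15 16 17                ┃                  
21* 22* 23* 24            ┃                  
8 29 30 31                ┃                  
                          ┃                  
                          ┃                  
                          ┃                  
                          ┃                  
                          ┃                  
                          ┃                  
                          ┃                  
                          ┃                  


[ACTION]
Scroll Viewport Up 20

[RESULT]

          ┏━━━━━━━━━━━━━━━━━━━━━┓            
          ┃ ImageViewer         ┃            
          ┠─────────────────────┨            
          ┃   █     █           ┃            
          ┃██ ███ █ █████ ██████┃            
          ┃ █   █ █       █     ┃            
          ┃ ███ █ ███████████ ██┃            
          ┃   █   █     █     █ ┃            
          ┃ █ █████████ █ █ ███ ┃            
          ┃ █         █ █ █ █   ┃            
          ┃ █████████ █ █ █ █ ██┃            
          ┃ █   █   █   █ █ █   ┃            
          ┃ █ █ █ █ ███ █ █ ████┃            
          ┃   █   █ █   █ █ █   ┃━━━━━━━━━━━━
          ┃████████ █████ █ █ ██┃            
          ┃   █     █     █ █   ┃────────────
          ┃ █ █ ███ █ █████ ███ ┃            
          ┗━━━━━━━━━━━━━━━━━━━━━┛ B       C  
                  ┃--------------------------
━━━━━━━━━━━━━━━━━━━━━━━━━━┓ [0]       0      
idget                     ┃   0       0    8.
──────────────────────────┨   0       0      
    May 2026              ┃   0       0     3
h Fr Sa Su                ┃━━━━━━━━━━━━━━━━━━


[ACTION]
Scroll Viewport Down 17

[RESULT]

          ┃ █ █ ███ █ █████ ███ ┃            
          ┗━━━━━━━━━━━━━━━━━━━━━┛ B       C  
                  ┃--------------------------
━━━━━━━━━━━━━━━━━━━━━━━━━━┓ [0]       0      
idget                     ┃   0       0    8.
──────────────────────────┨   0       0      
    May 2026              ┃   0       0     3
h Fr Sa Su                ┃━━━━━━━━━━━━━━━━━━
   1*  2  3*              ┃                  
7  8  9 10                ┃                  
4 15 16 17                ┃                  
21* 22* 23* 24            ┃                  
8 29 30 31                ┃                  
                          ┃                  
                          ┃                  
                          ┃                  
                          ┃                  
                          ┃                  
                          ┃                  
                          ┃                  
                          ┃                  
                          ┃                  
━━━━━━━━━━━━━━━━━━━━━━━━━━┛                  
                                             


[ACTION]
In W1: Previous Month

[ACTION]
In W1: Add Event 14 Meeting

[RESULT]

          ┃ █ █ ███ █ █████ ███ ┃            
          ┗━━━━━━━━━━━━━━━━━━━━━┛ B       C  
                  ┃--------------------------
━━━━━━━━━━━━━━━━━━━━━━━━━━┓ [0]       0      
idget                     ┃   0       0    8.
──────────────────────────┨   0       0      
   April 2026             ┃   0       0     3
h Fr Sa Su                ┃━━━━━━━━━━━━━━━━━━
2  3  4  5                ┃                  
9 10 11 12                ┃                  
16 17 18 19               ┃                  
3 24 25 26                ┃                  
0                         ┃                  
                          ┃                  
                          ┃                  
                          ┃                  
                          ┃                  
                          ┃                  
                          ┃                  
                          ┃                  
                          ┃                  
                          ┃                  
━━━━━━━━━━━━━━━━━━━━━━━━━━┛                  
                                             
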